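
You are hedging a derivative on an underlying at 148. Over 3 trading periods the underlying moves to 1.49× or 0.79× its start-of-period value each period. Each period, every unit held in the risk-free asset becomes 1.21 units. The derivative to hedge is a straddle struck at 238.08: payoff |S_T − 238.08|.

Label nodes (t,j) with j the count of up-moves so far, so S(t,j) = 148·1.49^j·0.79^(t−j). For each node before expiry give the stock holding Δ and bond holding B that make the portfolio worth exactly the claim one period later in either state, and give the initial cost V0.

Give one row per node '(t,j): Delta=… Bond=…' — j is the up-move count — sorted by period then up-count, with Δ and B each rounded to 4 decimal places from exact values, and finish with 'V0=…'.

Risk-neutral probability p* = (R−d)/(u−d) = (1.21−0.79)/(1.49−0.79) = 0.6000.
Payoff layer (t=3): V(3,0)=165.1102, V(3,1)=100.4535, V(3,2)=21.4941, V(3,3)=251.4965
  t=2,j=0: stock 92.3668 → up 137.6265 (V=100.4535), down 72.9698 (V=165.1102). Price 104.3935; hedge Δ=-1.0000, bond B=196.7603.
  t=2,j=1: stock 174.2108 → up 259.5741 (V=21.4941), down 137.6265 (V=100.4535). Price 43.8660; hedge Δ=-0.6475, bond B=156.6651.
  t=2,j=2: stock 328.5748 → up 489.5765 (V=251.4965), down 259.5741 (V=21.4941). Price 131.8145; hedge Δ=1.0000, bond B=-196.7603.
  t=1,j=0: stock 116.9200 → up 174.2108 (V=43.8660), down 92.3668 (V=104.3935). Price 56.2620; hedge Δ=-0.7395, bond B=142.7299.
  t=1,j=1: stock 220.5200 → up 328.5748 (V=131.8145), down 174.2108 (V=43.8660). Price 79.8637; hedge Δ=0.5697, bond B=-45.7770.
  t=0,j=0: stock 148.0000 → up 220.5200 (V=79.8637), down 116.9200 (V=56.2620). Price 58.2008; hedge Δ=0.2278, bond B=24.4841.
Check: Δ(0,0)·S0 + B(0,0) = 58.2008 = V0.

(0,0): Delta=0.2278 Bond=24.4841
(1,0): Delta=-0.7395 Bond=142.7299
(1,1): Delta=0.5697 Bond=-45.7770
(2,0): Delta=-1.0000 Bond=196.7603
(2,1): Delta=-0.6475 Bond=156.6651
(2,2): Delta=1.0000 Bond=-196.7603
V0=58.2008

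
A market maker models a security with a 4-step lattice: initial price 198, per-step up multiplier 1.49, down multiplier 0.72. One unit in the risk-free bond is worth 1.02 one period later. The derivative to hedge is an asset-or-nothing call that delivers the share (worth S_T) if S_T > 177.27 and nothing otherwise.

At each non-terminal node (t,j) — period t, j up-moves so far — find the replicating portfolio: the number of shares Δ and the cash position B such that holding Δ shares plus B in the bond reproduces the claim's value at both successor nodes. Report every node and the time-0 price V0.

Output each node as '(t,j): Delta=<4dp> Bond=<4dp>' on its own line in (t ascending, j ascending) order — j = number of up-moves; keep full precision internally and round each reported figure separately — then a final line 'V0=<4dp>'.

(0,0): Delta=1.2164 Bond=-85.7255
(1,0): Delta=1.2730 Bond=-95.5018
(1,1): Delta=1.1736 Bond=-74.8098
(2,0): Delta=1.1013 Bond=-79.7948
(2,1): Delta=1.4029 Bond=-125.0119
(2,2): Delta=1.0000 Bond=0.0000
(3,0): Delta=0.0000 Bond=0.0000
(3,1): Delta=1.9351 Bond=-208.9028
(3,2): Delta=1.0000 Bond=0.0000
(3,3): Delta=1.0000 Bond=0.0000
V0=155.1217

Risk-neutral probability p* = (R−d)/(u−d) = (1.02−0.72)/(1.49−0.72) = 0.3896.
At expiry t=4: V(4,0)=0.0000, V(4,1)=0.0000, V(4,2)=227.8782, V(4,3)=471.5812, V(4,4)=975.9111
Node (3,0) S=73.9031: V=(p*·0.0000+(1−p*)·0.0000)/1.02=0.0000; Δ=(0.0000−0.0000)/(110.1156−53.2102)=0.0000; B=V−Δ·S=0.0000
Node (3,1) S=152.9384: V=(p*·227.8782+(1−p*)·0.0000)/1.02=87.0428; Δ=(227.8782−0.0000)/(227.8782−110.1156)=1.9351; B=V−Δ·S=-208.9028
Node (3,2) S=316.4975: V=(p*·471.5812+(1−p*)·227.8782)/1.02=316.4975; Δ=(471.5812−227.8782)/(471.5812−227.8782)=1.0000; B=V−Δ·S=0.0000
Node (3,3) S=654.9739: V=(p*·975.9111+(1−p*)·471.5812)/1.02=654.9739; Δ=(975.9111−471.5812)/(975.9111−471.5812)=1.0000; B=V−Δ·S=0.0000
Node (2,0) S=102.6432: V=(p*·87.0428+(1−p*)·0.0000)/1.02=33.2478; Δ=(87.0428−0.0000)/(152.9384−73.9031)=1.1013; B=V−Δ·S=-79.7948
Node (2,1) S=212.4144: V=(p*·316.4975+(1−p*)·87.0428)/1.02=172.9811; Δ=(316.4975−87.0428)/(316.4975−152.9384)=1.4029; B=V−Δ·S=-125.0119
Node (2,2) S=439.5798: V=(p*·654.9739+(1−p*)·316.4975)/1.02=439.5798; Δ=(654.9739−316.4975)/(654.9739−316.4975)=1.0000; B=V−Δ·S=0.0000
Node (1,0) S=142.5600: V=(p*·172.9811+(1−p*)·33.2478)/1.02=85.9700; Δ=(172.9811−33.2478)/(212.4144−102.6432)=1.2730; B=V−Δ·S=-95.5018
Node (1,1) S=295.0200: V=(p*·439.5798+(1−p*)·172.9811)/1.02=271.4223; Δ=(439.5798−172.9811)/(439.5798−212.4144)=1.1736; B=V−Δ·S=-74.8098
Node (0,0) S=198.0000: V=(p*·271.4223+(1−p*)·85.9700)/1.02=155.1217; Δ=(271.4223−85.9700)/(295.0200−142.5600)=1.2164; B=V−Δ·S=-85.7255
Root portfolio cost Δ·198+B reproduces V0=155.1217.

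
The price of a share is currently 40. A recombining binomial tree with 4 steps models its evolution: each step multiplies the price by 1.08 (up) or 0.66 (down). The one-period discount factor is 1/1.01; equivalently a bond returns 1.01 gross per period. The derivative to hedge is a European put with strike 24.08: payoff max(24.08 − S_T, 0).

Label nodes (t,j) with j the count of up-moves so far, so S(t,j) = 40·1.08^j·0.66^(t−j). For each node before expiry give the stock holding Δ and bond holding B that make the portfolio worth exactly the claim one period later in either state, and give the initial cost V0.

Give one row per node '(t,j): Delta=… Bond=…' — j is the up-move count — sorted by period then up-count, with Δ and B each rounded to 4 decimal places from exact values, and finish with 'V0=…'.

(0,0): Delta=-0.1084 Bond=4.9374
(1,0): Delta=-0.4366 Bond=13.6524
(1,1): Delta=-0.0682 Bond=3.2536
(2,0): Delta=-1.0000 Bond=23.6055
(2,1): Delta=-0.3677 Bond=11.8256
(2,2): Delta=-0.0316 Bond=1.5783
(3,0): Delta=-1.0000 Bond=23.8416
(3,1): Delta=-1.0000 Bond=23.8416
(3,2): Delta=-0.2905 Bond=9.5643
(3,3): Delta=0.0000 Bond=0.0000
V0=0.6030

Since d<R<u, set p* = (R−d)/(u−d) = 0.8333; price each node as the discounted p*-expectation of its children.
Terminal payoffs: V(4,0)=16.4901, V(4,1)=11.6602, V(4,2)=3.7566, V(4,3)=0.0000, V(4,4)=0.0000
  t=3,j=0: stock 11.4998 → up 12.4198 (V=11.6602), down 7.5899 (V=16.4901). Price 12.3417; hedge Δ=-1.0000, bond B=23.8416.
  t=3,j=1: stock 18.8179 → up 20.3234 (V=3.7566), down 12.4198 (V=11.6602). Price 5.0237; hedge Δ=-1.0000, bond B=23.8416.
  t=3,j=2: stock 30.7930 → up 33.2564 (V=0.0000), down 20.3234 (V=3.7566). Price 0.6199; hedge Δ=-0.2905, bond B=9.5643.
  t=3,j=3: stock 50.3885 → up 54.4196 (V=0.0000), down 33.2564 (V=0.0000). Price 0.0000; hedge Δ=0.0000, bond B=0.0000.
  t=2,j=0: stock 17.4240 → up 18.8179 (V=5.0237), down 11.4998 (V=12.3417). Price 6.1815; hedge Δ=-1.0000, bond B=23.6055.
  t=2,j=1: stock 28.5120 → up 30.7930 (V=0.6199), down 18.8179 (V=5.0237). Price 1.3405; hedge Δ=-0.3677, bond B=11.8256.
  t=2,j=2: stock 46.6560 → up 50.3885 (V=0.0000), down 30.7930 (V=0.6199). Price 0.1023; hedge Δ=-0.0316, bond B=1.5783.
  t=1,j=0: stock 26.4000 → up 28.5120 (V=1.3405), down 17.4240 (V=6.1815). Price 2.1260; hedge Δ=-0.4366, bond B=13.6524.
  t=1,j=1: stock 43.2000 → up 46.6560 (V=0.1023), down 28.5120 (V=1.3405). Price 0.3056; hedge Δ=-0.0682, bond B=3.2536.
  t=0,j=0: stock 40.0000 → up 43.2000 (V=0.3056), down 26.4000 (V=2.1260). Price 0.6030; hedge Δ=-0.1084, bond B=4.9374.
Self-financing check: at every node Δ·S+B equals the discounted successor values.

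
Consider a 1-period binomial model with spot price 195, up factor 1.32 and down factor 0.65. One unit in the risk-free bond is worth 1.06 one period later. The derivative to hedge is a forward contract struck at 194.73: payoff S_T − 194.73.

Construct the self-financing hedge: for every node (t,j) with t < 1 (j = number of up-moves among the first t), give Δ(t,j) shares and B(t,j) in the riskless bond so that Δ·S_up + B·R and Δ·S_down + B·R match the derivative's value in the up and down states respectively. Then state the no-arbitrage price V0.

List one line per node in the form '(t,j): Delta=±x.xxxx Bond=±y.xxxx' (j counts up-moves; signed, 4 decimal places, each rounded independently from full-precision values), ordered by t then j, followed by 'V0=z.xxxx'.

Risk-neutral probability p* = (R−d)/(u−d) = (1.06−0.65)/(1.32−0.65) = 0.6119.
Terminal values V(1,·): V(1,0)=-67.9800, V(1,1)=62.6700
  t=0,j=0: stock 195.0000 → up 257.4000 (V=62.6700), down 126.7500 (V=-67.9800). Price 11.2925; hedge Δ=1.0000, bond B=-183.7075.
Root portfolio cost Δ·195+B reproduces V0=11.2925.

(0,0): Delta=1.0000 Bond=-183.7075
V0=11.2925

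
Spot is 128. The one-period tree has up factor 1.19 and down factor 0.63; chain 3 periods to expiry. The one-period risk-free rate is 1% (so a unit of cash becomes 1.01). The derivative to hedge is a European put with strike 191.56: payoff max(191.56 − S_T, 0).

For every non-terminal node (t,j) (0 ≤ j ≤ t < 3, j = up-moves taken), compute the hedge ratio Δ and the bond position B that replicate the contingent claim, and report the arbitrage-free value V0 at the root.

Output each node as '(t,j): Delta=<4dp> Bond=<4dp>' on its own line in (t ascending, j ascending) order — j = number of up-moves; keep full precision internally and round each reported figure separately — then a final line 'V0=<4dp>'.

No-arbitrage ⇒ martingale measure with p* = (R−d)/(u−d) = 0.6786.
Terminal values V(3,·): V(3,0)=159.5540, V(3,1)=131.1042, V(3,2)=77.3657, V(3,3)=0.0000
Node (2,0) S=50.8032: V=(p*·131.1042+(1−p*)·159.5540)/1.01=138.8602; Δ=(131.1042−159.5540)/(60.4558−32.0060)=-1.0000; B=V−Δ·S=189.6634
Node (2,1) S=95.9616: V=(p*·77.3657+(1−p*)·131.1042)/1.01=93.7018; Δ=(77.3657−131.1042)/(114.1943−60.4558)=-1.0000; B=V−Δ·S=189.6634
Node (2,2) S=181.2608: V=(p*·0.0000+(1−p*)·77.3657)/1.01=24.6213; Δ=(0.0000−77.3657)/(215.7004−114.1943)=-0.7622; B=V−Δ·S=162.7744
Node (1,0) S=80.6400: V=(p*·93.7018+(1−p*)·138.8602)/1.01=107.1455; Δ=(93.7018−138.8602)/(95.9616−50.8032)=-1.0000; B=V−Δ·S=187.7855
Node (1,1) S=152.3200: V=(p*·24.6213+(1−p*)·93.7018)/1.01=46.3621; Δ=(24.6213−93.7018)/(181.2608−95.9616)=-0.8099; B=V−Δ·S=169.7201
Node (0,0) S=128.0000: V=(p*·46.3621+(1−p*)·107.1455)/1.01=65.2472; Δ=(46.3621−107.1455)/(152.3200−80.6400)=-0.8480; B=V−Δ·S=173.7889
Check: Δ(0,0)·S0 + B(0,0) = 65.2472 = V0.

(0,0): Delta=-0.8480 Bond=173.7889
(1,0): Delta=-1.0000 Bond=187.7855
(1,1): Delta=-0.8099 Bond=169.7201
(2,0): Delta=-1.0000 Bond=189.6634
(2,1): Delta=-1.0000 Bond=189.6634
(2,2): Delta=-0.7622 Bond=162.7744
V0=65.2472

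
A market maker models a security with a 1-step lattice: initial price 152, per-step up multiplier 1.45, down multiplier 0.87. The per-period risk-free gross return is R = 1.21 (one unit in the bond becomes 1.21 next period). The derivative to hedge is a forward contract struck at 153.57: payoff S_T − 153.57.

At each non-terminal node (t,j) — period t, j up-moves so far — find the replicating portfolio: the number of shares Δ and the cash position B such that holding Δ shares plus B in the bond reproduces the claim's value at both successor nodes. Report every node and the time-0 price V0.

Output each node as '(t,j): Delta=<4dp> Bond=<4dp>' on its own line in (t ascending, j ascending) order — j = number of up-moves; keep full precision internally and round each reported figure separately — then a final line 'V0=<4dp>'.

(0,0): Delta=1.0000 Bond=-126.9174
V0=25.0826

The replicating-portfolio and risk-neutral prices coincide; use p* = (1.21−0.87)/(1.45−0.87) = 0.5862 for the latter.
Terminal values V(1,·): V(1,0)=-21.3300, V(1,1)=66.8300
Node (0,0) S=152.0000: V=(p*·66.8300+(1−p*)·-21.3300)/1.21=25.0826; Δ=(66.8300−-21.3300)/(220.4000−132.2400)=1.0000; B=V−Δ·S=-126.9174
The time-0 hedge costs 25.0826, which is the no-arbitrage price.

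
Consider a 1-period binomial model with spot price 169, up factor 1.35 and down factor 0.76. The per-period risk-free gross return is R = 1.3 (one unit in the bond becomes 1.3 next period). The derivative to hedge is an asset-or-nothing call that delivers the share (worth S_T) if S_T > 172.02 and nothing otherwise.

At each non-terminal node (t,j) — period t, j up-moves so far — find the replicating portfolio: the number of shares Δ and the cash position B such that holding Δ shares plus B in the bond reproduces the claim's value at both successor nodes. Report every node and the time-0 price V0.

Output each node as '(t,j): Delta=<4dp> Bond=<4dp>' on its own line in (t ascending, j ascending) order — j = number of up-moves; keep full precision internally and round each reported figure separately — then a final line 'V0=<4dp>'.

Risk-neutral probability p* = (R−d)/(u−d) = (1.3−0.76)/(1.35−0.76) = 0.9153.
Terminal payoffs: V(1,0)=0.0000, V(1,1)=228.1500
(0,0): S=169.0000. Δ = (V_up−V_dn)/(S_up−S_dn) = (228.1500−0.0000)/(228.1500−128.4400) = 2.2881. V = [p*·228.1500 + (1−p*)·0.0000]/1.3 = 160.6271. B = V − Δ·S = -226.0678.
Check: Δ(0,0)·S0 + B(0,0) = 160.6271 = V0.

(0,0): Delta=2.2881 Bond=-226.0678
V0=160.6271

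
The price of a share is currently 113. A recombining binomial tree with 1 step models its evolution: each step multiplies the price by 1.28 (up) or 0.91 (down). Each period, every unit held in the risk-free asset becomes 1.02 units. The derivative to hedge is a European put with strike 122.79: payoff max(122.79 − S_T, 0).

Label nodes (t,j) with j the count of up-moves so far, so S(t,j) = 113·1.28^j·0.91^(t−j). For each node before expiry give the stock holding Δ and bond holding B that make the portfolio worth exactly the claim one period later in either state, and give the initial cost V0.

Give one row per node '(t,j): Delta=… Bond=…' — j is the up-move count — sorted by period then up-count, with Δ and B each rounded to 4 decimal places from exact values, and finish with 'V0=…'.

Under the risk-neutral measure, an up-move has probability p* = (R−d)/(u−d) = 0.2973 and values discount at R = 1.02.
At expiry t=1: V(1,0)=19.9600, V(1,1)=0.0000
(0,0): S=113.0000. Δ = (V_up−V_dn)/(S_up−S_dn) = (0.0000−19.9600)/(144.6400−102.8300) = -0.4774. V = [p*·0.0000 + (1−p*)·19.9600]/1.02 = 13.7509. B = V − Δ·S = 67.6969.
Check: Δ(0,0)·S0 + B(0,0) = 13.7509 = V0.

(0,0): Delta=-0.4774 Bond=67.6969
V0=13.7509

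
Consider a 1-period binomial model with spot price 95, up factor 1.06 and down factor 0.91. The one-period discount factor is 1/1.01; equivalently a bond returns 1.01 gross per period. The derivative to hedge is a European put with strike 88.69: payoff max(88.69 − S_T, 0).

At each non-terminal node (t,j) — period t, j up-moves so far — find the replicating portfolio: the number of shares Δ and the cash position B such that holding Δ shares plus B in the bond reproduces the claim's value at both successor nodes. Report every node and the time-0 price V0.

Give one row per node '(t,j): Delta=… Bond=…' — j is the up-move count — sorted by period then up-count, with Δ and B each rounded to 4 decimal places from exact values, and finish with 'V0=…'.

(0,0): Delta=-0.1572 Bond=15.6726
V0=0.7393

Since d<R<u, set p* = (R−d)/(u−d) = 0.6667; price each node as the discounted p*-expectation of its children.
Terminal payoffs: V(1,0)=2.2400, V(1,1)=0.0000
  t=0,j=0: stock 95.0000 → up 100.7000 (V=0.0000), down 86.4500 (V=2.2400). Price 0.7393; hedge Δ=-0.1572, bond B=15.6726.
Check: Δ(0,0)·S0 + B(0,0) = 0.7393 = V0.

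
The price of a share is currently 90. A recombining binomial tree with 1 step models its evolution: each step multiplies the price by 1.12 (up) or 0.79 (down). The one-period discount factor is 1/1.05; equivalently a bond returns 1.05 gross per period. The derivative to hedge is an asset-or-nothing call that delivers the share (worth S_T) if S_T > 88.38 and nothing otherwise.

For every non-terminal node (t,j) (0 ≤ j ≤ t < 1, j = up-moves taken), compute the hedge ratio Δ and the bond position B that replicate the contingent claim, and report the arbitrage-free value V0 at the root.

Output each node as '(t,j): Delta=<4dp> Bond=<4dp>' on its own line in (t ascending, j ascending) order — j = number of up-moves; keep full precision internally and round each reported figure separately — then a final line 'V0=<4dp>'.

Since d<R<u, set p* = (R−d)/(u−d) = 0.7879; price each node as the discounted p*-expectation of its children.
At expiry t=1: V(1,0)=0.0000, V(1,1)=100.8000
(0,0): S=90.0000. Δ = (V_up−V_dn)/(S_up−S_dn) = (100.8000−0.0000)/(100.8000−71.1000) = 3.3939. V = [p*·100.8000 + (1−p*)·0.0000]/1.05 = 75.6364. B = V − Δ·S = -229.8182.
Each (Δ,B) replicates both successor values, so the strategy is self-financing and V0 is arbitrage-free.

(0,0): Delta=3.3939 Bond=-229.8182
V0=75.6364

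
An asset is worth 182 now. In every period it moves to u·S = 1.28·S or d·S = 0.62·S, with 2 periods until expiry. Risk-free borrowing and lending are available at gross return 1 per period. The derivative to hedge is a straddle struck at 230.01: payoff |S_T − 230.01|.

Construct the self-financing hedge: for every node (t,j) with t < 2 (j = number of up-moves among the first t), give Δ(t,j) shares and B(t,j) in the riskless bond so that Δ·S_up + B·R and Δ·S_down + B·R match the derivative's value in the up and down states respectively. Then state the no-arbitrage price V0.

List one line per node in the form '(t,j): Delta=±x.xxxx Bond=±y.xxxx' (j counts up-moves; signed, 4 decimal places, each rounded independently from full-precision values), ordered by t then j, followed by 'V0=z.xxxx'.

No-arbitrage ⇒ martingale measure with p* = (R−d)/(u−d) = 0.5758.
Terminal payoffs: V(2,0)=160.0492, V(2,1)=85.5748, V(2,2)=68.1788
Node (1,0) S=112.8400: V=(p*·85.5748+(1−p*)·160.0492)/1=117.1700; Δ=(85.5748−160.0492)/(144.4352−69.9608)=-1.0000; B=V−Δ·S=230.0100
Node (1,1) S=232.9600: V=(p*·68.1788+(1−p*)·85.5748)/1=75.5589; Δ=(68.1788−85.5748)/(298.1888−144.4352)=-0.1131; B=V−Δ·S=101.9165
Node (0,0) S=182.0000: V=(p*·75.5589+(1−p*)·117.1700)/1=93.2121; Δ=(75.5589−117.1700)/(232.9600−112.8400)=-0.3464; B=V−Δ·S=156.2592
The time-0 hedge costs 93.2121, which is the no-arbitrage price.

(0,0): Delta=-0.3464 Bond=156.2592
(1,0): Delta=-1.0000 Bond=230.0100
(1,1): Delta=-0.1131 Bond=101.9165
V0=93.2121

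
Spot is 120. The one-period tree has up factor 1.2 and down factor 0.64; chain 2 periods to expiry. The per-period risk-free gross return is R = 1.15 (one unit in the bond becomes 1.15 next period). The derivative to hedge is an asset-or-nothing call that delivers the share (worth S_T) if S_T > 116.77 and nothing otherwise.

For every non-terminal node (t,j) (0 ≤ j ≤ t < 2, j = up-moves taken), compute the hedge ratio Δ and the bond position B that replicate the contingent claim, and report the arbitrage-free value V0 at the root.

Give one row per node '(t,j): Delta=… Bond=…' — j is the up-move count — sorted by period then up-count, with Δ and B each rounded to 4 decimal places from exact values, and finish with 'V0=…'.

(0,0): Delta=2.0364 Bond=-135.9948
(1,0): Delta=0.0000 Bond=0.0000
(1,1): Delta=2.1429 Bond=-171.7267
V0=108.3708

Risk-neutral probability p* = (R−d)/(u−d) = (1.15−0.64)/(1.2−0.64) = 0.9107.
Terminal values V(2,·): V(2,0)=0.0000, V(2,1)=0.0000, V(2,2)=172.8000
Node (1,0) S=76.8000: V=(p*·0.0000+(1−p*)·0.0000)/1.15=0.0000; Δ=(0.0000−0.0000)/(92.1600−49.1520)=0.0000; B=V−Δ·S=0.0000
Node (1,1) S=144.0000: V=(p*·172.8000+(1−p*)·0.0000)/1.15=136.8447; Δ=(172.8000−0.0000)/(172.8000−92.1600)=2.1429; B=V−Δ·S=-171.7267
Node (0,0) S=120.0000: V=(p*·136.8447+(1−p*)·0.0000)/1.15=108.3708; Δ=(136.8447−0.0000)/(144.0000−76.8000)=2.0364; B=V−Δ·S=-135.9948
Self-financing check: at every node Δ·S+B equals the discounted successor values.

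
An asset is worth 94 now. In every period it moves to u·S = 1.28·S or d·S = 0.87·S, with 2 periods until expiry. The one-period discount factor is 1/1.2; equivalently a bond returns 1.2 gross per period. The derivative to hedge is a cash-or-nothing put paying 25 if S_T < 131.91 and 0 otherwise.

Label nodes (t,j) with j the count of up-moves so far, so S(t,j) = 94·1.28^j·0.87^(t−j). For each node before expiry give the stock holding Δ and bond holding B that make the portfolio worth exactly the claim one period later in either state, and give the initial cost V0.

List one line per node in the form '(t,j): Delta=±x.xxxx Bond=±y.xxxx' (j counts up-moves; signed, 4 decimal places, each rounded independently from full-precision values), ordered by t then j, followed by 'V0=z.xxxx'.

No-arbitrage ⇒ martingale measure with p* = (R−d)/(u−d) = 0.8049.
At expiry t=2: V(2,0)=25.0000, V(2,1)=25.0000, V(2,2)=0.0000
Node (1,0) S=81.7800: V=(p*·25.0000+(1−p*)·25.0000)/1.2=20.8333; Δ=(25.0000−25.0000)/(104.6784−71.1486)=0.0000; B=V−Δ·S=20.8333
Node (1,1) S=120.3200: V=(p*·0.0000+(1−p*)·25.0000)/1.2=4.0650; Δ=(0.0000−25.0000)/(154.0096−104.6784)=-0.5068; B=V−Δ·S=65.0407
Node (0,0) S=94.0000: V=(p*·4.0650+(1−p*)·20.8333)/1.2=6.1141; Δ=(4.0650−20.8333)/(120.3200−81.7800)=-0.4351; B=V−Δ·S=47.0124
Each (Δ,B) replicates both successor values, so the strategy is self-financing and V0 is arbitrage-free.

(0,0): Delta=-0.4351 Bond=47.0124
(1,0): Delta=0.0000 Bond=20.8333
(1,1): Delta=-0.5068 Bond=65.0407
V0=6.1141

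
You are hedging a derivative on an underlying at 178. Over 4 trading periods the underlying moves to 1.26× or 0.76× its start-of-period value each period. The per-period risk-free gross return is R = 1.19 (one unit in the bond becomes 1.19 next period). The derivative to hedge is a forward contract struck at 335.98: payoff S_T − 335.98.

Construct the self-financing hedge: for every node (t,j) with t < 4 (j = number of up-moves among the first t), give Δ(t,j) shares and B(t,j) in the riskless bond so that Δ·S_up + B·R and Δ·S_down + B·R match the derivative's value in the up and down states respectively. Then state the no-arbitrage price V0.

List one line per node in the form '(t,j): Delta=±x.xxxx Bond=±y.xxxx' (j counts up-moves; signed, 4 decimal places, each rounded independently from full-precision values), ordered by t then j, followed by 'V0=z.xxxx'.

No-arbitrage ⇒ martingale measure with p* = (R−d)/(u−d) = 0.8600.
Payoff layer (t=4): V(4,0)=-276.5953, V(4,1)=-237.5265, V(4,2)=-172.7544, V(4,3)=-65.3691, V(4,4)=112.6643
Node (3,0) S=78.1377: V=(p*·-237.5265+(1−p*)·-276.5953)/1.19=-204.1984; Δ=(-237.5265−-276.5953)/(98.4535−59.3847)=1.0000; B=V−Δ·S=-282.3361
Node (3,1) S=129.5441: V=(p*·-172.7544+(1−p*)·-237.5265)/1.19=-152.7920; Δ=(-172.7544−-237.5265)/(163.2256−98.4535)=1.0000; B=V−Δ·S=-282.3361
Node (3,2) S=214.7705: V=(p*·-65.3691+(1−p*)·-172.7544)/1.19=-67.5656; Δ=(-65.3691−-172.7544)/(270.6109−163.2256)=1.0000; B=V−Δ·S=-282.3361
Node (3,3) S=356.0669: V=(p*·112.6643+(1−p*)·-65.3691)/1.19=73.7308; Δ=(112.6643−-65.3691)/(448.6443−270.6109)=1.0000; B=V−Δ·S=-282.3361
Node (2,0) S=102.8128: V=(p*·-152.7920+(1−p*)·-204.1984)/1.19=-134.4445; Δ=(-152.7920−-204.1984)/(129.5441−78.1377)=1.0000; B=V−Δ·S=-237.2573
Node (2,1) S=170.4528: V=(p*·-67.5656+(1−p*)·-152.7920)/1.19=-66.8045; Δ=(-67.5656−-152.7920)/(214.7705−129.5441)=1.0000; B=V−Δ·S=-237.2573
Node (2,2) S=282.5928: V=(p*·73.7308+(1−p*)·-67.5656)/1.19=45.3355; Δ=(73.7308−-67.5656)/(356.0669−214.7705)=1.0000; B=V−Δ·S=-237.2573
Node (1,0) S=135.2800: V=(p*·-66.8045+(1−p*)·-134.4445)/1.19=-64.0958; Δ=(-66.8045−-134.4445)/(170.4528−102.8128)=1.0000; B=V−Δ·S=-199.3758
Node (1,1) S=224.2800: V=(p*·45.3355+(1−p*)·-66.8045)/1.19=24.9042; Δ=(45.3355−-66.8045)/(282.5928−170.4528)=1.0000; B=V−Δ·S=-199.3758
Node (0,0) S=178.0000: V=(p*·24.9042+(1−p*)·-64.0958)/1.19=10.4573; Δ=(24.9042−-64.0958)/(224.2800−135.2800)=1.0000; B=V−Δ·S=-167.5427
Self-financing check: at every node Δ·S+B equals the discounted successor values.

(0,0): Delta=1.0000 Bond=-167.5427
(1,0): Delta=1.0000 Bond=-199.3758
(1,1): Delta=1.0000 Bond=-199.3758
(2,0): Delta=1.0000 Bond=-237.2573
(2,1): Delta=1.0000 Bond=-237.2573
(2,2): Delta=1.0000 Bond=-237.2573
(3,0): Delta=1.0000 Bond=-282.3361
(3,1): Delta=1.0000 Bond=-282.3361
(3,2): Delta=1.0000 Bond=-282.3361
(3,3): Delta=1.0000 Bond=-282.3361
V0=10.4573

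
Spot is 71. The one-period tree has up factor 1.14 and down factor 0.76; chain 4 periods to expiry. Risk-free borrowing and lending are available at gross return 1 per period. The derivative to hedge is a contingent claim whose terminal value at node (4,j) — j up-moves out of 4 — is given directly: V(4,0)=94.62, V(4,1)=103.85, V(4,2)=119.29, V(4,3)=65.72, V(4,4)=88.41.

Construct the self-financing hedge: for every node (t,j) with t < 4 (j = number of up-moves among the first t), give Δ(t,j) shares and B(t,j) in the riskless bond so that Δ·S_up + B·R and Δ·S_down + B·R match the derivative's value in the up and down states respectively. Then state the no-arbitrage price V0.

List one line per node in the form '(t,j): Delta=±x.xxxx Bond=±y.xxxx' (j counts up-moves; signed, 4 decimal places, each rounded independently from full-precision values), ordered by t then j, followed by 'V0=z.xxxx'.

(0,0): Delta=-0.4992 Bond=127.5279
(1,0): Delta=-0.6306 Bond=134.6170
(1,1): Delta=-0.4481 Bond=123.3926
(2,0): Delta=0.8440 Bond=74.1453
(2,1): Delta=-1.2041 Bond=169.8921
(2,2): Delta=-0.1542 Bond=96.2679
(3,0): Delta=0.7793 Bond=76.1600
(3,1): Delta=0.8691 Bond=72.9700
(3,2): Delta=-2.0103 Bond=226.4300
(3,3): Delta=0.5676 Bond=20.3400
V0=92.0826

Risk-neutral probability p* = (R−d)/(u−d) = (1−0.76)/(1.14−0.76) = 0.6316.
Terminal payoffs: V(4,0)=94.6200, V(4,1)=103.8500, V(4,2)=119.2900, V(4,3)=65.7200, V(4,4)=88.4100
(3,0): S=31.1673. Δ = (V_up−V_dn)/(S_up−S_dn) = (103.8500−94.6200)/(35.5307−23.6871) = 0.7793. V = [p*·103.8500 + (1−p*)·94.6200]/1 = 100.4495. B = V − Δ·S = 76.1600.
(3,1): S=46.7509. Δ = (V_up−V_dn)/(S_up−S_dn) = (119.2900−103.8500)/(53.2961−35.5307) = 0.8691. V = [p*·119.2900 + (1−p*)·103.8500]/1 = 113.6016. B = V − Δ·S = 72.9700.
(3,2): S=70.1264. Δ = (V_up−V_dn)/(S_up−S_dn) = (65.7200−119.2900)/(79.9441−53.2961) = -2.0103. V = [p*·65.7200 + (1−p*)·119.2900]/1 = 85.4563. B = V − Δ·S = 226.4300.
(3,3): S=105.1896. Δ = (V_up−V_dn)/(S_up−S_dn) = (88.4100−65.7200)/(119.9162−79.9441) = 0.5676. V = [p*·88.4100 + (1−p*)·65.7200]/1 = 80.0505. B = V − Δ·S = 20.3400.
(2,0): S=41.0096. Δ = (V_up−V_dn)/(S_up−S_dn) = (113.6016−100.4495)/(46.7509−31.1673) = 0.8440. V = [p*·113.6016 + (1−p*)·100.4495]/1 = 108.7561. B = V − Δ·S = 74.1453.
(2,1): S=61.5144. Δ = (V_up−V_dn)/(S_up−S_dn) = (85.4563−113.6016)/(70.1264−46.7509) = -1.2041. V = [p*·85.4563 + (1−p*)·113.6016]/1 = 95.8256. B = V − Δ·S = 169.8921.
(2,2): S=92.2716. Δ = (V_up−V_dn)/(S_up−S_dn) = (80.0505−85.4563)/(105.1896−70.1264) = -0.1542. V = [p*·80.0505 + (1−p*)·85.4563]/1 = 82.0421. B = V − Δ·S = 96.2679.
(1,0): S=53.9600. Δ = (V_up−V_dn)/(S_up−S_dn) = (95.8256−108.7561)/(61.5144−41.0096) = -0.6306. V = [p*·95.8256 + (1−p*)·108.7561]/1 = 100.5895. B = V − Δ·S = 134.6170.
(1,1): S=80.9400. Δ = (V_up−V_dn)/(S_up−S_dn) = (82.0421−95.8256)/(92.2716−61.5144) = -0.4481. V = [p*·82.0421 + (1−p*)·95.8256]/1 = 87.1203. B = V − Δ·S = 123.3926.
(0,0): S=71.0000. Δ = (V_up−V_dn)/(S_up−S_dn) = (87.1203−100.5895)/(80.9400−53.9600) = -0.4992. V = [p*·87.1203 + (1−p*)·100.5895]/1 = 92.0826. B = V − Δ·S = 127.5279.
Each (Δ,B) replicates both successor values, so the strategy is self-financing and V0 is arbitrage-free.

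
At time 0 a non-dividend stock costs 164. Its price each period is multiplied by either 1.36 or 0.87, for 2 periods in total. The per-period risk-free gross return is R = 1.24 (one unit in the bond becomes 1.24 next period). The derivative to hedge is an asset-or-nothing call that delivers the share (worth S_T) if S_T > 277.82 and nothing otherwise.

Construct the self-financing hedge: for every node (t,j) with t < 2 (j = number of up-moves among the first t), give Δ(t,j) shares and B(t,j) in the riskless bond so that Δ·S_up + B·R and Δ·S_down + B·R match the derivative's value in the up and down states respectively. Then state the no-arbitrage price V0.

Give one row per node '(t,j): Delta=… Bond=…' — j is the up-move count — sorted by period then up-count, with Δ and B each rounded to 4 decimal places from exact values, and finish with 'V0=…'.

(0,0): Delta=2.2986 Bond=-264.4887
(1,0): Delta=0.0000 Bond=0.0000
(1,1): Delta=2.7755 Bond=-434.3333
V0=112.4837

The replicating-portfolio and risk-neutral prices coincide; use p* = (1.24−0.87)/(1.36−0.87) = 0.7551 for the latter.
Payoff layer (t=2): V(2,0)=0.0000, V(2,1)=0.0000, V(2,2)=303.3344
Node (1,0) S=142.6800: V=(p*·0.0000+(1−p*)·0.0000)/1.24=0.0000; Δ=(0.0000−0.0000)/(194.0448−124.1316)=0.0000; B=V−Δ·S=0.0000
Node (1,1) S=223.0400: V=(p*·303.3344+(1−p*)·0.0000)/1.24=184.7165; Δ=(303.3344−0.0000)/(303.3344−194.0448)=2.7755; B=V−Δ·S=-434.3333
Node (0,0) S=164.0000: V=(p*·184.7165+(1−p*)·0.0000)/1.24=112.4837; Δ=(184.7165−0.0000)/(223.0400−142.6800)=2.2986; B=V−Δ·S=-264.4887
Root portfolio cost Δ·164+B reproduces V0=112.4837.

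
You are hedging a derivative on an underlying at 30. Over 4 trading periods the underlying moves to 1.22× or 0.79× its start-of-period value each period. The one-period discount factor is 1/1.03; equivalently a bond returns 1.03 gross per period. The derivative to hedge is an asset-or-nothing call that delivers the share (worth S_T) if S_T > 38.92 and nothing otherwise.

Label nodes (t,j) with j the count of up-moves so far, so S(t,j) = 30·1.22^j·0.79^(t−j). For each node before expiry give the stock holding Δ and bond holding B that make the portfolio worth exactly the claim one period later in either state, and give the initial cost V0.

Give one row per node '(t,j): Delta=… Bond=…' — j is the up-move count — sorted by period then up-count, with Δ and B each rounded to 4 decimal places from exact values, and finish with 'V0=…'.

(0,0): Delta=1.5497 Bond=-29.0088
(1,0): Delta=1.2400 Bond=-22.5403
(1,1): Delta=1.7084 Bond=-35.6889
(2,0): Delta=0.0000 Bond=0.0000
(2,1): Delta=1.8757 Bond=-41.5963
(2,2): Delta=1.6226 Bond=-32.9304
(3,0): Delta=0.0000 Bond=0.0000
(3,1): Delta=0.0000 Bond=0.0000
(3,2): Delta=2.8372 Bond=-76.7625
(3,3): Delta=1.0000 Bond=0.0000
V0=17.4808

Risk-neutral probability p* = (R−d)/(u−d) = (1.03−0.79)/(1.22−0.79) = 0.5581.
Terminal values V(4,·): V(4,0)=0.0000, V(4,1)=0.0000, V(4,2)=0.0000, V(4,3)=43.0356, V(4,4)=66.4600
(3,0): S=14.7912. Δ = (V_up−V_dn)/(S_up−S_dn) = (0.0000−0.0000)/(18.0452−11.6850) = 0.0000. V = [p*·0.0000 + (1−p*)·0.0000]/1.03 = 0.0000. B = V − Δ·S = 0.0000.
(3,1): S=22.8421. Δ = (V_up−V_dn)/(S_up−S_dn) = (0.0000−0.0000)/(27.8673−18.0452) = 0.0000. V = [p*·0.0000 + (1−p*)·0.0000]/1.03 = 0.0000. B = V − Δ·S = 0.0000.
(3,2): S=35.2751. Δ = (V_up−V_dn)/(S_up−S_dn) = (43.0356−0.0000)/(43.0356−27.8673) = 2.8372. V = [p*·43.0356 + (1−p*)·0.0000]/1.03 = 23.3203. B = V − Δ·S = -76.7625.
(3,3): S=54.4754. Δ = (V_up−V_dn)/(S_up−S_dn) = (66.4600−43.0356)/(66.4600−43.0356) = 1.0000. V = [p*·66.4600 + (1−p*)·43.0356]/1.03 = 54.4754. B = V − Δ·S = 0.0000.
(2,0): S=18.7230. Δ = (V_up−V_dn)/(S_up−S_dn) = (0.0000−0.0000)/(22.8421−14.7912) = 0.0000. V = [p*·0.0000 + (1−p*)·0.0000]/1.03 = 0.0000. B = V − Δ·S = 0.0000.
(2,1): S=28.9140. Δ = (V_up−V_dn)/(S_up−S_dn) = (23.3203−0.0000)/(35.2751−22.8421) = 1.8757. V = [p*·23.3203 + (1−p*)·0.0000]/1.03 = 12.6369. B = V − Δ·S = -41.5963.
(2,2): S=44.6520. Δ = (V_up−V_dn)/(S_up−S_dn) = (54.4754−23.3203)/(54.4754−35.2751) = 1.6226. V = [p*·54.4754 + (1−p*)·23.3203]/1.03 = 39.5235. B = V − Δ·S = -32.9304.
(1,0): S=23.7000. Δ = (V_up−V_dn)/(S_up−S_dn) = (12.6369−0.0000)/(28.9140−18.7230) = 1.2400. V = [p*·12.6369 + (1−p*)·0.0000]/1.03 = 6.8477. B = V − Δ·S = -22.5403.
(1,1): S=36.6000. Δ = (V_up−V_dn)/(S_up−S_dn) = (39.5235−12.6369)/(44.6520−28.9140) = 1.7084. V = [p*·39.5235 + (1−p*)·12.6369]/1.03 = 26.8382. B = V − Δ·S = -35.6889.
(0,0): S=30.0000. Δ = (V_up−V_dn)/(S_up−S_dn) = (26.8382−6.8477)/(36.6000−23.7000) = 1.5497. V = [p*·26.8382 + (1−p*)·6.8477]/1.03 = 17.4808. B = V − Δ·S = -29.0088.
Check: Δ(0,0)·S0 + B(0,0) = 17.4808 = V0.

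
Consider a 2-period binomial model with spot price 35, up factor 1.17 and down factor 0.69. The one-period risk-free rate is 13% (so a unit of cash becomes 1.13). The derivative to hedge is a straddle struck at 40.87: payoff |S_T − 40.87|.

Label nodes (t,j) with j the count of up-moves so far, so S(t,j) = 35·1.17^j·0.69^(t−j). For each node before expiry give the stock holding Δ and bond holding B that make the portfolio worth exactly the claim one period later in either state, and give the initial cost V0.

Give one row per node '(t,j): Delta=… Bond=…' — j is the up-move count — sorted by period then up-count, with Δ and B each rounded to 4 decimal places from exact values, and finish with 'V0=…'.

(0,0): Delta=-0.3200 Bond=17.4741
(1,0): Delta=-1.0000 Bond=36.1681
(1,1): Delta=-0.2835 Bond=18.2528
V0=6.2747

No-arbitrage ⇒ martingale measure with p* = (R−d)/(u−d) = 0.9167.
Terminal values V(2,·): V(2,0)=24.2065, V(2,1)=12.6145, V(2,2)=7.0415
  t=1,j=0: stock 24.1500 → up 28.2555 (V=12.6145), down 16.6635 (V=24.2065). Price 12.0181; hedge Δ=-1.0000, bond B=36.1681.
  t=1,j=1: stock 40.9500 → up 47.9115 (V=7.0415), down 28.2555 (V=12.6145). Price 6.6424; hedge Δ=-0.2835, bond B=18.2528.
  t=0,j=0: stock 35.0000 → up 40.9500 (V=6.6424), down 24.1500 (V=12.0181). Price 6.2747; hedge Δ=-0.3200, bond B=17.4741.
Root portfolio cost Δ·35+B reproduces V0=6.2747.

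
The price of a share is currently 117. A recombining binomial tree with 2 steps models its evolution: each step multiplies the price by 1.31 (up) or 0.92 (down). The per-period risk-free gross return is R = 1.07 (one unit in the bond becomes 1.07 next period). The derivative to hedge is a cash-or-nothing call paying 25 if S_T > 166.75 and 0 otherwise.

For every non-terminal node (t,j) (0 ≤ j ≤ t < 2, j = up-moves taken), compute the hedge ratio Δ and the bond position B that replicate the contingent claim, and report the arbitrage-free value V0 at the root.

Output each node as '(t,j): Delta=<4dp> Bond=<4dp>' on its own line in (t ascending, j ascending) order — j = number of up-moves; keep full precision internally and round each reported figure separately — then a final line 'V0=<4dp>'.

(0,0): Delta=0.1969 Bond=-19.8117
(1,0): Delta=0.0000 Bond=0.0000
(1,1): Delta=0.4182 Bond=-55.1162
V0=3.2302

Risk-neutral probability p* = (R−d)/(u−d) = (1.07−0.92)/(1.31−0.92) = 0.3846.
Payoff layer (t=2): V(2,0)=0.0000, V(2,1)=0.0000, V(2,2)=25.0000
Node (1,0) S=107.6400: V=(p*·0.0000+(1−p*)·0.0000)/1.07=0.0000; Δ=(0.0000−0.0000)/(141.0084−99.0288)=0.0000; B=V−Δ·S=0.0000
Node (1,1) S=153.2700: V=(p*·25.0000+(1−p*)·0.0000)/1.07=8.9863; Δ=(25.0000−0.0000)/(200.7837−141.0084)=0.4182; B=V−Δ·S=-55.1162
Node (0,0) S=117.0000: V=(p*·8.9863+(1−p*)·0.0000)/1.07=3.2302; Δ=(8.9863−0.0000)/(153.2700−107.6400)=0.1969; B=V−Δ·S=-19.8117
Check: Δ(0,0)·S0 + B(0,0) = 3.2302 = V0.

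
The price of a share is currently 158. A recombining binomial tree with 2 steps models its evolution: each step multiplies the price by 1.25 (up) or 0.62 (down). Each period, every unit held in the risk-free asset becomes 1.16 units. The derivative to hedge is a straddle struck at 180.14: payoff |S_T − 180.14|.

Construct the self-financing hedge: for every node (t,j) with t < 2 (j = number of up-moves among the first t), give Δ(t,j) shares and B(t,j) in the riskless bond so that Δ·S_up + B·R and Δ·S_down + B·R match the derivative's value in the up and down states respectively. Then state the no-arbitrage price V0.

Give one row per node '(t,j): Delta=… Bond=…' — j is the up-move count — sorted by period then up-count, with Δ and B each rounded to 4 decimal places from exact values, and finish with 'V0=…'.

(0,0): Delta=-0.0092 Bond=50.2029
(1,0): Delta=-1.0000 Bond=155.2931
(1,1): Delta=0.0727 Bond=42.0591
V0=48.7476

Risk-neutral probability p* = (R−d)/(u−d) = (1.16−0.62)/(1.25−0.62) = 0.8571.
Terminal payoffs: V(2,0)=119.4048, V(2,1)=57.6900, V(2,2)=66.7350
  t=1,j=0: stock 97.9600 → up 122.4500 (V=57.6900), down 60.7352 (V=119.4048). Price 57.3331; hedge Δ=-1.0000, bond B=155.2931.
  t=1,j=1: stock 197.5000 → up 246.8750 (V=66.7350), down 122.4500 (V=57.6900). Price 56.4163; hedge Δ=0.0727, bond B=42.0591.
  t=0,j=0: stock 158.0000 → up 197.5000 (V=56.4163), down 97.9600 (V=57.3331). Price 48.7476; hedge Δ=-0.0092, bond B=50.2029.
Check: Δ(0,0)·S0 + B(0,0) = 48.7476 = V0.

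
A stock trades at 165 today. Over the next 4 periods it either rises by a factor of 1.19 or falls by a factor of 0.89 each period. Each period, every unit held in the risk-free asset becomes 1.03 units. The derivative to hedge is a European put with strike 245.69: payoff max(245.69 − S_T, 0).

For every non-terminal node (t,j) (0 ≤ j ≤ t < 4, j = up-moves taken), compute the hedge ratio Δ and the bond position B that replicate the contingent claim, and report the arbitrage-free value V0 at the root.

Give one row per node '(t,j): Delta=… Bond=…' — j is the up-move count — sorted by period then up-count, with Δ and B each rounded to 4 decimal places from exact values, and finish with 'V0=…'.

(0,0): Delta=-0.8318 Bond=194.4766
(1,0): Delta=-0.9917 Bond=223.7913
(1,1): Delta=-0.6952 Bond=173.4762
(2,0): Delta=-1.0000 Bond=231.5864
(2,1): Delta=-0.9847 Bond=229.2693
(2,2): Delta=-0.4477 Bond=120.8646
(3,0): Delta=-1.0000 Bond=238.5340
(3,1): Delta=-1.0000 Bond=238.5340
(3,2): Delta=-0.9715 Bond=233.4198
(3,3): Delta=0.0000 Bond=0.0000
V0=57.2242

The replicating-portfolio and risk-neutral prices coincide; use p* = (1.03−0.89)/(1.19−0.89) = 0.4667 for the latter.
Payoff layer (t=4): V(4,0)=142.1653, V(4,1)=107.2693, V(4,2)=60.6107, V(4,3)=0.0000, V(4,4)=0.0000
(3,0): S=116.3199. Δ = (V_up−V_dn)/(S_up−S_dn) = (107.2693−142.1653)/(138.4207−103.5247) = -1.0000. V = [p*·107.2693 + (1−p*)·142.1653]/1.03 = 122.2141. B = V − Δ·S = 238.5340.
(3,1): S=155.5288. Δ = (V_up−V_dn)/(S_up−S_dn) = (60.6107−107.2693)/(185.0793−138.4207) = -1.0000. V = [p*·60.6107 + (1−p*)·107.2693]/1.03 = 83.0051. B = V − Δ·S = 238.5340.
(3,2): S=207.9543. Δ = (V_up−V_dn)/(S_up−S_dn) = (0.0000−60.6107)/(247.4656−185.0793) = -0.9715. V = [p*·0.0000 + (1−p*)·60.6107]/1.03 = 31.3842. B = V − Δ·S = 233.4198.
(3,3): S=278.0512. Δ = (V_up−V_dn)/(S_up−S_dn) = (0.0000−0.0000)/(330.8810−247.4656) = 0.0000. V = [p*·0.0000 + (1−p*)·0.0000]/1.03 = 0.0000. B = V − Δ·S = 0.0000.
(2,0): S=130.6965. Δ = (V_up−V_dn)/(S_up−S_dn) = (83.0051−122.2141)/(155.5288−116.3199) = -1.0000. V = [p*·83.0051 + (1−p*)·122.2141]/1.03 = 100.8899. B = V − Δ·S = 231.5864.
(2,1): S=174.7515. Δ = (V_up−V_dn)/(S_up−S_dn) = (31.3842−83.0051)/(207.9543−155.5288) = -0.9847. V = [p*·31.3842 + (1−p*)·83.0051]/1.03 = 57.1994. B = V − Δ·S = 229.2693.
(2,2): S=233.6565. Δ = (V_up−V_dn)/(S_up−S_dn) = (0.0000−31.3842)/(278.0512−207.9543) = -0.4477. V = [p*·0.0000 + (1−p*)·31.3842]/1.03 = 16.2507. B = V − Δ·S = 120.8646.
(1,0): S=146.8500. Δ = (V_up−V_dn)/(S_up−S_dn) = (57.1994−100.8899)/(174.7515−130.6965) = -0.9917. V = [p*·57.1994 + (1−p*)·100.8899]/1.03 = 78.1563. B = V − Δ·S = 223.7913.
(1,1): S=196.3500. Δ = (V_up−V_dn)/(S_up−S_dn) = (16.2507−57.1994)/(233.6565−174.7515) = -0.6952. V = [p*·16.2507 + (1−p*)·57.1994]/1.03 = 36.9806. B = V − Δ·S = 173.4762.
(0,0): S=165.0000. Δ = (V_up−V_dn)/(S_up−S_dn) = (36.9806−78.1563)/(196.3500−146.8500) = -0.8318. V = [p*·36.9806 + (1−p*)·78.1563]/1.03 = 57.2242. B = V − Δ·S = 194.4766.
Self-financing check: at every node Δ·S+B equals the discounted successor values.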